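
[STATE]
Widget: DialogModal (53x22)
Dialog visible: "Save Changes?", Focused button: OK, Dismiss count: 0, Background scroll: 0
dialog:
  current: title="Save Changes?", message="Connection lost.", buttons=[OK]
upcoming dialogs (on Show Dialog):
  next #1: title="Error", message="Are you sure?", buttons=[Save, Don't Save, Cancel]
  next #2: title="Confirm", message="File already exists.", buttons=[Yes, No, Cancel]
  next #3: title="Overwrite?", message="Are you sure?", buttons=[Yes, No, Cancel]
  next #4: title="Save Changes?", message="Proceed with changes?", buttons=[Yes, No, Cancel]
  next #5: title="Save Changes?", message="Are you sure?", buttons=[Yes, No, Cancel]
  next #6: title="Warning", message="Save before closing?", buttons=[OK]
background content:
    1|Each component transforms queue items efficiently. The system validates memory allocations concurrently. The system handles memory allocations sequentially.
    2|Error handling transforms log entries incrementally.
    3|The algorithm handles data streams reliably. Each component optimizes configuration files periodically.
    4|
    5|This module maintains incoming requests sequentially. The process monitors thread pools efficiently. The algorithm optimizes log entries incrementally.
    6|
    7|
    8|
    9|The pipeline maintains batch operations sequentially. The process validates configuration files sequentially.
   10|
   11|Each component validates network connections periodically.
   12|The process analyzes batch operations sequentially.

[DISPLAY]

Each component transforms queue items efficiently. Th
Error handling transforms log entries incrementally. 
The algorithm handles data streams reliably. Each com
                                                     
This module maintains incoming requests sequentially.
                                                     
                                                     
                                                     
The pipeline mai┌──────────────────┐ons sequentially.
                │  Save Changes?   │                 
Each component v│ Connection lost. │nections periodic
The process anal│       [OK]       │s sequentially.  
                └──────────────────┘                 
                                                     
                                                     
                                                     
                                                     
                                                     
                                                     
                                                     
                                                     
                                                     


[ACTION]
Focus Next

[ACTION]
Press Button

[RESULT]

Each component transforms queue items efficiently. Th
Error handling transforms log entries incrementally. 
The algorithm handles data streams reliably. Each com
                                                     
This module maintains incoming requests sequentially.
                                                     
                                                     
                                                     
The pipeline maintains batch operations sequentially.
                                                     
Each component validates network connections periodic
The process analyzes batch operations sequentially.  
                                                     
                                                     
                                                     
                                                     
                                                     
                                                     
                                                     
                                                     
                                                     
                                                     


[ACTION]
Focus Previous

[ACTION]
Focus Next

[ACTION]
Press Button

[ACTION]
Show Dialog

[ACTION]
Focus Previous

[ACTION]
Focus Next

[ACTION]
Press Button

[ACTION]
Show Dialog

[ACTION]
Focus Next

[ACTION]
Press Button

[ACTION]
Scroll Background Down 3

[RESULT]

                                                     
This module maintains incoming requests sequentially.
                                                     
                                                     
                                                     
The pipeline maintains batch operations sequentially.
                                                     
Each component validates network connections periodic
The process analyzes batch operations sequentially.  
                                                     
                                                     
                                                     
                                                     
                                                     
                                                     
                                                     
                                                     
                                                     
                                                     
                                                     
                                                     
                                                     


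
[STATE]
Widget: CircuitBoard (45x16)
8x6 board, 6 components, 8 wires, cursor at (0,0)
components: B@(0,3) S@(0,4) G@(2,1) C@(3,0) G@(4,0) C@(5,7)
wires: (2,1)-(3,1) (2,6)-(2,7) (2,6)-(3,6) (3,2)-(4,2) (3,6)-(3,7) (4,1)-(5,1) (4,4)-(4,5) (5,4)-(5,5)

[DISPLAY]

   0 1 2 3 4 5 6 7                           
0  [.]          B   S                        
                                             
1                                            
                                             
2       G                   · ─ ·            
        │                   │                
3   C   ·   ·               · ─ ·            
            │                                
4   G   ·   ·       · ─ ·                    
        │                                    
5       ·           · ─ ·       C            
Cursor: (0,0)                                
                                             
                                             
                                             


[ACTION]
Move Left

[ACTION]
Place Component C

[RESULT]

   0 1 2 3 4 5 6 7                           
0  [C]          B   S                        
                                             
1                                            
                                             
2       G                   · ─ ·            
        │                   │                
3   C   ·   ·               · ─ ·            
            │                                
4   G   ·   ·       · ─ ·                    
        │                                    
5       ·           · ─ ·       C            
Cursor: (0,0)                                
                                             
                                             
                                             


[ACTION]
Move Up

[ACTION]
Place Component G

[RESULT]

   0 1 2 3 4 5 6 7                           
0  [G]          B   S                        
                                             
1                                            
                                             
2       G                   · ─ ·            
        │                   │                
3   C   ·   ·               · ─ ·            
            │                                
4   G   ·   ·       · ─ ·                    
        │                                    
5       ·           · ─ ·       C            
Cursor: (0,0)                                
                                             
                                             
                                             


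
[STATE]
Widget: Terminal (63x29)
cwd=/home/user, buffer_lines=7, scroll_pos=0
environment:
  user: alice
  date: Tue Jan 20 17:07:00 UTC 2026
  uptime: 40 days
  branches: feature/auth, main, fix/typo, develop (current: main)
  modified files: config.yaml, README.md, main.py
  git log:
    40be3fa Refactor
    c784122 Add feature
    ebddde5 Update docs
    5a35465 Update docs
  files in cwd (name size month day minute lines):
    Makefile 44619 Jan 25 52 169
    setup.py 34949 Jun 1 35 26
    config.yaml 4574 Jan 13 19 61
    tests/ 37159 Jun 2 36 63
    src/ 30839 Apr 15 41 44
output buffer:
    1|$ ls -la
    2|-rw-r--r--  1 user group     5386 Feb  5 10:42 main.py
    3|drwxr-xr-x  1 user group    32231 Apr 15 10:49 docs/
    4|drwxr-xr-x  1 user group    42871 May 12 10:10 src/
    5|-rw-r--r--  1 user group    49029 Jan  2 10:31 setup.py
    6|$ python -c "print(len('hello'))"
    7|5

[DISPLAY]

$ ls -la                                                       
-rw-r--r--  1 user group     5386 Feb  5 10:42 main.py         
drwxr-xr-x  1 user group    32231 Apr 15 10:49 docs/           
drwxr-xr-x  1 user group    42871 May 12 10:10 src/            
-rw-r--r--  1 user group    49029 Jan  2 10:31 setup.py        
$ python -c "print(len('hello'))"                              
5                                                              
$ █                                                            
                                                               
                                                               
                                                               
                                                               
                                                               
                                                               
                                                               
                                                               
                                                               
                                                               
                                                               
                                                               
                                                               
                                                               
                                                               
                                                               
                                                               
                                                               
                                                               
                                                               
                                                               


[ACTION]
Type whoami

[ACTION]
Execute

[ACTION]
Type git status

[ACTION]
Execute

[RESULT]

$ ls -la                                                       
-rw-r--r--  1 user group     5386 Feb  5 10:42 main.py         
drwxr-xr-x  1 user group    32231 Apr 15 10:49 docs/           
drwxr-xr-x  1 user group    42871 May 12 10:10 src/            
-rw-r--r--  1 user group    49029 Jan  2 10:31 setup.py        
$ python -c "print(len('hello'))"                              
5                                                              
$ whoami                                                       
alice                                                          
$ git status                                                   
On branch main                                                 
Changes not staged for commit:                                 
                                                               
        modified:   config.yaml                                
        modified:   README.md                                  
        modified:   main.py                                    
$ █                                                            
                                                               
                                                               
                                                               
                                                               
                                                               
                                                               
                                                               
                                                               
                                                               
                                                               
                                                               
                                                               


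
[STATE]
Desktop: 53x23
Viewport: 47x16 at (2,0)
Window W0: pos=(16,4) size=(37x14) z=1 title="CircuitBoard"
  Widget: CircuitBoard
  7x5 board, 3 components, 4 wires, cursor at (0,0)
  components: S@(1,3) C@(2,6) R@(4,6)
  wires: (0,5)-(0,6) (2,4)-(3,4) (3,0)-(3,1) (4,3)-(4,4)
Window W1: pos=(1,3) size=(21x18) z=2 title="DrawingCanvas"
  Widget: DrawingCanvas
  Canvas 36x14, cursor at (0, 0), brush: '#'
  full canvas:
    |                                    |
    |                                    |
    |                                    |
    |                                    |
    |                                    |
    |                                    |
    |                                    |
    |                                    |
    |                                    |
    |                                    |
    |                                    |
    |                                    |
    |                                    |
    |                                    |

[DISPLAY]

                                               
                                               
                                               
━━━━━━━━━━━━━━━━━━━┓                           
 DrawingCanvas     ┃━━━━━━━━━━━━━━━━━━━━━━━━━━━
───────────────────┨uitBoard                   
+                  ┃───────────────────────────
                   ┃1 2 3 4 5 6                
                   ┃]                  · ─ ·   
                   ┃                           
                   ┃           S               
                   ┃                           
                   ┃               ·       C   
                   ┃               │           
                   ┃ ─ ·           ·           
                   ┃                           


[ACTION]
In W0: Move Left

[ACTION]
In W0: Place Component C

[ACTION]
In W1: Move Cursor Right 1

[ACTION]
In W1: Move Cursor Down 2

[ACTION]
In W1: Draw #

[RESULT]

                                               
                                               
                                               
━━━━━━━━━━━━━━━━━━━┓                           
 DrawingCanvas     ┃━━━━━━━━━━━━━━━━━━━━━━━━━━━
───────────────────┨uitBoard                   
                   ┃───────────────────────────
                   ┃1 2 3 4 5 6                
 #                 ┃]                  · ─ ·   
                   ┃                           
                   ┃           S               
                   ┃                           
                   ┃               ·       C   
                   ┃               │           
                   ┃ ─ ·           ·           
                   ┃                           


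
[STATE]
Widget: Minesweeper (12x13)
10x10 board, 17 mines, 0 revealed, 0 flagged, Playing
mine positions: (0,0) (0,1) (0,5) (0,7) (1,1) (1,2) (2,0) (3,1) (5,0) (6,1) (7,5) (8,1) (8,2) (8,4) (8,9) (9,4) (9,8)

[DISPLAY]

■■■■■■■■■■  
■■■■■■■■■■  
■■■■■■■■■■  
■■■■■■■■■■  
■■■■■■■■■■  
■■■■■■■■■■  
■■■■■■■■■■  
■■■■■■■■■■  
■■■■■■■■■■  
■■■■■■■■■■  
            
            
            


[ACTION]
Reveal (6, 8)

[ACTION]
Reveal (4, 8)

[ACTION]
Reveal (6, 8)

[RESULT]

■■■■■■■■1   
■■■111211   
■■31        
■■1         
■■1         
■■1         
■■1 111     
■■322■1 11  
■■■■■■112■  
■■■■■■■■■■  
            
            
            


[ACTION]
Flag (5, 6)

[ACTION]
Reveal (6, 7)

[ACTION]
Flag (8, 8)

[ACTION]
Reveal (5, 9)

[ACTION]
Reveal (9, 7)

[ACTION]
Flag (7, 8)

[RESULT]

■■■■■■■■1   
■■■111211   
■■31        
■■1         
■■1         
■■1         
■■1 111     
■■322■1 11  
■■■■■■112■  
■■■■■■■1■■  
            
            
            


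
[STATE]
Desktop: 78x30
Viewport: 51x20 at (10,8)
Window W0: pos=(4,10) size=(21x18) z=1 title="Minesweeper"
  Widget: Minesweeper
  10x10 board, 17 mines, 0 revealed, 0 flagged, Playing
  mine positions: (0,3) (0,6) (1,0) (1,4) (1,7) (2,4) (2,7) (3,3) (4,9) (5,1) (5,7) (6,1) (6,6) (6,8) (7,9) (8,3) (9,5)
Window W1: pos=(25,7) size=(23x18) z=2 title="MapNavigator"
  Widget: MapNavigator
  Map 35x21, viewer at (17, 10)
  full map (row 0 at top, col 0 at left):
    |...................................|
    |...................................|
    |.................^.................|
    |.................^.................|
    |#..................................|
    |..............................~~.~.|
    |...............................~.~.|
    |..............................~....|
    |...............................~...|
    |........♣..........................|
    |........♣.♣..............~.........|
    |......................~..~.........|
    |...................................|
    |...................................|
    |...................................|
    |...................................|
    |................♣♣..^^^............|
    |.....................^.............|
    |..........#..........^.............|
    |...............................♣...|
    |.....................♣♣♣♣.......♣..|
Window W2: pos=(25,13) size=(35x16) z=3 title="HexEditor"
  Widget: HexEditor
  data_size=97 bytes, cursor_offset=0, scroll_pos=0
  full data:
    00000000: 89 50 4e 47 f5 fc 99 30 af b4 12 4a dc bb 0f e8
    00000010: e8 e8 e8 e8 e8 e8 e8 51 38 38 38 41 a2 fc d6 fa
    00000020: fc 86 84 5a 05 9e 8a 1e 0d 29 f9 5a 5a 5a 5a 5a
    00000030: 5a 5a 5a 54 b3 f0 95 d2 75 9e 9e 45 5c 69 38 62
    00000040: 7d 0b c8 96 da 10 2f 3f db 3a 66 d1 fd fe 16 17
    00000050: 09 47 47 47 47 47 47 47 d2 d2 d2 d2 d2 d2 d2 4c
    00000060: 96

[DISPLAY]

               ┃ MapNavigator        ┃             
               ┠─────────────────────┨             
━━━━━━━━━━━━━━┓┃..........^..........┃             
sweeper       ┃┃.....................┃             
──────────────┨┃.....................┃             
■■■■■         ┃┏━━━━━━━━━━━━━━━━━━━━━━━━━━━━━━━━━┓ 
■■■■■         ┃┃ HexEditor                       ┃ 
■■■■■         ┃┠─────────────────────────────────┨ 
■■■■■         ┃┃00000000  89 50 4e 47 f5 fc 99 30┃ 
■■■■■         ┃┃00000010  e8 e8 e8 e8 e8 e8 e8 51┃ 
■■■■■         ┃┃00000020  fc 86 84 5a 05 9e 8a 1e┃ 
■■■■■         ┃┃00000030  5a 5a 5a 54 b3 f0 95 d2┃ 
■■■■■         ┃┃00000040  7d 0b c8 96 da 10 2f 3f┃ 
■■■■■         ┃┃00000050  09 47 47 47 47 47 47 47┃ 
■■■■■         ┃┃00000060  96                     ┃ 
              ┃┃                                 ┃ 
              ┃┃                                 ┃ 
              ┃┃                                 ┃ 
              ┃┃                                 ┃ 
━━━━━━━━━━━━━━┛┃                                 ┃ 


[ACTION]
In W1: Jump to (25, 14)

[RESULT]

               ┃ MapNavigator        ┃             
               ┠─────────────────────┨             
━━━━━━━━━━━━━━┓┃...............~.... ┃             
sweeper       ┃┃................~... ┃             
──────────────┨┃.................... ┃             
■■■■■         ┃┏━━━━━━━━━━━━━━━━━━━━━━━━━━━━━━━━━┓ 
■■■■■         ┃┃ HexEditor                       ┃ 
■■■■■         ┃┠─────────────────────────────────┨ 
■■■■■         ┃┃00000000  89 50 4e 47 f5 fc 99 30┃ 
■■■■■         ┃┃00000010  e8 e8 e8 e8 e8 e8 e8 51┃ 
■■■■■         ┃┃00000020  fc 86 84 5a 05 9e 8a 1e┃ 
■■■■■         ┃┃00000030  5a 5a 5a 54 b3 f0 95 d2┃ 
■■■■■         ┃┃00000040  7d 0b c8 96 da 10 2f 3f┃ 
■■■■■         ┃┃00000050  09 47 47 47 47 47 47 47┃ 
■■■■■         ┃┃00000060  96                     ┃ 
              ┃┃                                 ┃ 
              ┃┃                                 ┃ 
              ┃┃                                 ┃ 
              ┃┃                                 ┃ 
━━━━━━━━━━━━━━┛┃                                 ┃ 


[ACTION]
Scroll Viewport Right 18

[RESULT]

MapNavigator        ┃                              
────────────────────┨                              
..............~.... ┃                              
...............~... ┃                              
................... ┃                              
━━━━━━━━━━━━━━━━━━━━━━━━━━━━━━━━┓                  
HexEditor                       ┃                  
────────────────────────────────┨                  
0000000  89 50 4e 47 f5 fc 99 30┃                  
0000010  e8 e8 e8 e8 e8 e8 e8 51┃                  
0000020  fc 86 84 5a 05 9e 8a 1e┃                  
0000030  5a 5a 5a 54 b3 f0 95 d2┃                  
0000040  7d 0b c8 96 da 10 2f 3f┃                  
0000050  09 47 47 47 47 47 47 47┃                  
0000060  96                     ┃                  
                                ┃                  
                                ┃                  
                                ┃                  
                                ┃                  
                                ┃                  


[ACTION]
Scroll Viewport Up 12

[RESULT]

                                                   
                                                   
                                                   
                                                   
                                                   
                                                   
                                                   
━━━━━━━━━━━━━━━━━━━━┓                              
MapNavigator        ┃                              
────────────────────┨                              
..............~.... ┃                              
...............~... ┃                              
................... ┃                              
━━━━━━━━━━━━━━━━━━━━━━━━━━━━━━━━┓                  
HexEditor                       ┃                  
────────────────────────────────┨                  
0000000  89 50 4e 47 f5 fc 99 30┃                  
0000010  e8 e8 e8 e8 e8 e8 e8 51┃                  
0000020  fc 86 84 5a 05 9e 8a 1e┃                  
0000030  5a 5a 5a 54 b3 f0 95 d2┃                  


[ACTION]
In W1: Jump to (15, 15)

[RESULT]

                                                   
                                                   
                                                   
                                                   
                                                   
                                                   
                                                   
━━━━━━━━━━━━━━━━━━━━┓                              
MapNavigator        ┃                              
────────────────────┨                              
....................┃                              
..♣.................┃                              
..♣.♣..............~┃                              
━━━━━━━━━━━━━━━━━━━━━━━━━━━━━━━━┓                  
HexEditor                       ┃                  
────────────────────────────────┨                  
0000000  89 50 4e 47 f5 fc 99 30┃                  
0000010  e8 e8 e8 e8 e8 e8 e8 51┃                  
0000020  fc 86 84 5a 05 9e 8a 1e┃                  
0000030  5a 5a 5a 54 b3 f0 95 d2┃                  


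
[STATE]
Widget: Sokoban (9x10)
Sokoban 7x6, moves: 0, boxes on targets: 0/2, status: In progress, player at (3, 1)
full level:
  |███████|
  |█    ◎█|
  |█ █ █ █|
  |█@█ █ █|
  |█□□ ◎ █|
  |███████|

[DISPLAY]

███████  
█    ◎█  
█ █ █ █  
█@█ █ █  
█□□ ◎ █  
███████  
Moves: 0 
         
         
         


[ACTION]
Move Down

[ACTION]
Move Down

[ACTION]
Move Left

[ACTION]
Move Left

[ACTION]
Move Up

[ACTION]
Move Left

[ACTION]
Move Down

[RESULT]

███████  
█    ◎█  
█ █ █ █  
█@█ █ █  
█□□ ◎ █  
███████  
Moves: 2 
         
         
         


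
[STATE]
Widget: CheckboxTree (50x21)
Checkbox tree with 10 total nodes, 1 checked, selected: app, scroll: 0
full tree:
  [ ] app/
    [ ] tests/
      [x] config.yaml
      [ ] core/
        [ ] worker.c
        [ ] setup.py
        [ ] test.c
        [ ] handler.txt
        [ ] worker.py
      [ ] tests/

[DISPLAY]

>[-] app/                                         
   [-] tests/                                     
     [x] config.yaml                              
     [ ] core/                                    
       [ ] worker.c                               
       [ ] setup.py                               
       [ ] test.c                                 
       [ ] handler.txt                            
       [ ] worker.py                              
     [ ] tests/                                   
                                                  
                                                  
                                                  
                                                  
                                                  
                                                  
                                                  
                                                  
                                                  
                                                  
                                                  


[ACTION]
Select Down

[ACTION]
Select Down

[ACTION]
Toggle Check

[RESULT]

 [ ] app/                                         
   [ ] tests/                                     
>    [ ] config.yaml                              
     [ ] core/                                    
       [ ] worker.c                               
       [ ] setup.py                               
       [ ] test.c                                 
       [ ] handler.txt                            
       [ ] worker.py                              
     [ ] tests/                                   
                                                  
                                                  
                                                  
                                                  
                                                  
                                                  
                                                  
                                                  
                                                  
                                                  
                                                  


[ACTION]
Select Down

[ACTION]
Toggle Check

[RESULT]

 [-] app/                                         
   [-] tests/                                     
     [ ] config.yaml                              
>    [x] core/                                    
       [x] worker.c                               
       [x] setup.py                               
       [x] test.c                                 
       [x] handler.txt                            
       [x] worker.py                              
     [ ] tests/                                   
                                                  
                                                  
                                                  
                                                  
                                                  
                                                  
                                                  
                                                  
                                                  
                                                  
                                                  


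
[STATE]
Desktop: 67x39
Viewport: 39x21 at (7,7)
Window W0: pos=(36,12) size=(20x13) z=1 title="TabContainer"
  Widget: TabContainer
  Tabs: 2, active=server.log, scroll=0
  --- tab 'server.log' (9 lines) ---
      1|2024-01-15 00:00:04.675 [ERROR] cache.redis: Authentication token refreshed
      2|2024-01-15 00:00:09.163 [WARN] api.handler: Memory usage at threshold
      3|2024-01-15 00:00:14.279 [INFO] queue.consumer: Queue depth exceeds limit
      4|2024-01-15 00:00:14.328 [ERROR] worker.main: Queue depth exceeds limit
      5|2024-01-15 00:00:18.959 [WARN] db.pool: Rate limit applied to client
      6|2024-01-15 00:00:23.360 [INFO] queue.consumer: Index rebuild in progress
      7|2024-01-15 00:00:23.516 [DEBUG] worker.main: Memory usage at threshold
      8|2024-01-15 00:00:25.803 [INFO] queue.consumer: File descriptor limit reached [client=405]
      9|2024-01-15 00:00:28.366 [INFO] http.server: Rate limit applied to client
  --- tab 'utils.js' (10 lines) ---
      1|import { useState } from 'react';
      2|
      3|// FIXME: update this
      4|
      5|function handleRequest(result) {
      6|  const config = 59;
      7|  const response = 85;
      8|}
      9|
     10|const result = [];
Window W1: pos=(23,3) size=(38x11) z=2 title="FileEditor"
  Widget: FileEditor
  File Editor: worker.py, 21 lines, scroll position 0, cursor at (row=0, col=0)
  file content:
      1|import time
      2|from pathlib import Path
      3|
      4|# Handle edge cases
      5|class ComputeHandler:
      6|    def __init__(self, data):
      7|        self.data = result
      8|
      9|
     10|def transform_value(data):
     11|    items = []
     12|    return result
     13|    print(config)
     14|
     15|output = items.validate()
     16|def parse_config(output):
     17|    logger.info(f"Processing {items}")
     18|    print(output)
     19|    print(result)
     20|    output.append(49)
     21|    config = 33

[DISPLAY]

                ┃from pathlib import Pa
                ┃                      
                ┃# Handle edge cases   
                ┃class ComputeHandler: 
                ┃    def __init__(self,
                ┃        self.data = re
                ┗━━━━━━━━━━━━━━━━━━━━━━
                             ┠─────────
                             ┃[server.l
                             ┃─────────
                             ┃2024-01-1
                             ┃2024-01-1
                             ┃2024-01-1
                             ┃2024-01-1
                             ┃2024-01-1
                             ┃2024-01-1
                             ┃2024-01-1
                             ┗━━━━━━━━━
                                       
                                       
                                       


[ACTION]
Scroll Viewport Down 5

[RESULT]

                ┃        self.data = re
                ┗━━━━━━━━━━━━━━━━━━━━━━
                             ┠─────────
                             ┃[server.l
                             ┃─────────
                             ┃2024-01-1
                             ┃2024-01-1
                             ┃2024-01-1
                             ┃2024-01-1
                             ┃2024-01-1
                             ┃2024-01-1
                             ┃2024-01-1
                             ┗━━━━━━━━━
                                       
                                       
                                       
                                       
                                       
                                       
                                       
                                       


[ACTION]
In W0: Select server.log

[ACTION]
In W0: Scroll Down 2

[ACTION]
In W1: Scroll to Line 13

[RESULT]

                ┃    print(result)     
                ┗━━━━━━━━━━━━━━━━━━━━━━
                             ┠─────────
                             ┃[server.l
                             ┃─────────
                             ┃2024-01-1
                             ┃2024-01-1
                             ┃2024-01-1
                             ┃2024-01-1
                             ┃2024-01-1
                             ┃2024-01-1
                             ┃2024-01-1
                             ┗━━━━━━━━━
                                       
                                       
                                       
                                       
                                       
                                       
                                       
                                       


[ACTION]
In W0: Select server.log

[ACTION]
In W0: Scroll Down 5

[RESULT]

                ┃    print(result)     
                ┗━━━━━━━━━━━━━━━━━━━━━━
                             ┠─────────
                             ┃[server.l
                             ┃─────────
                             ┃2024-01-1
                             ┃2024-01-1
                             ┃2024-01-1
                             ┃2024-01-1
                             ┃         
                             ┃         
                             ┃         
                             ┗━━━━━━━━━
                                       
                                       
                                       
                                       
                                       
                                       
                                       
                                       


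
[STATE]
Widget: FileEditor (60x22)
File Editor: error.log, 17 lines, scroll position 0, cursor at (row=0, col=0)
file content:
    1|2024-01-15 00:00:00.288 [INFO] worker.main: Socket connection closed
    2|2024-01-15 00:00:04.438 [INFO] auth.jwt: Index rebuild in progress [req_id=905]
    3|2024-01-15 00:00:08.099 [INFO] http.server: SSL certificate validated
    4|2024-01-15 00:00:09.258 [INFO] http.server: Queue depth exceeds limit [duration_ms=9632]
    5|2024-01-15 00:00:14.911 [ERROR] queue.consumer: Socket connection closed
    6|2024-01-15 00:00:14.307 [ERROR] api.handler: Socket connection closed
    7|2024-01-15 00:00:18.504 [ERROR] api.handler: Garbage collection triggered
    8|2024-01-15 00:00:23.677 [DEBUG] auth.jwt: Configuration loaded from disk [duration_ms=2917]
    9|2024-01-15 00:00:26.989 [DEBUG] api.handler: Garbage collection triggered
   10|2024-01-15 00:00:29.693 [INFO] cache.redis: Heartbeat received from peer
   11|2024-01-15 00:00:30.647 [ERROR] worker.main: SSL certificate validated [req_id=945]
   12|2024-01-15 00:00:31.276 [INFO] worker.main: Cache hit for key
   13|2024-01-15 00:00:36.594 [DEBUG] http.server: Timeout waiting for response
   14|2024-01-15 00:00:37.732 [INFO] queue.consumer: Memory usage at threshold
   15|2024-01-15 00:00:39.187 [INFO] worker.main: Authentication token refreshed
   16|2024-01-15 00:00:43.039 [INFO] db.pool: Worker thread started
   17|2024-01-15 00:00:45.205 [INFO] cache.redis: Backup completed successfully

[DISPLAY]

█024-01-15 00:00:00.288 [INFO] worker.main: Socket connecti▲
2024-01-15 00:00:04.438 [INFO] auth.jwt: Index rebuild in p█
2024-01-15 00:00:08.099 [INFO] http.server: SSL certificate░
2024-01-15 00:00:09.258 [INFO] http.server: Queue depth exc░
2024-01-15 00:00:14.911 [ERROR] queue.consumer: Socket conn░
2024-01-15 00:00:14.307 [ERROR] api.handler: Socket connect░
2024-01-15 00:00:18.504 [ERROR] api.handler: Garbage collec░
2024-01-15 00:00:23.677 [DEBUG] auth.jwt: Configuration loa░
2024-01-15 00:00:26.989 [DEBUG] api.handler: Garbage collec░
2024-01-15 00:00:29.693 [INFO] cache.redis: Heartbeat recei░
2024-01-15 00:00:30.647 [ERROR] worker.main: SSL certificat░
2024-01-15 00:00:31.276 [INFO] worker.main: Cache hit for k░
2024-01-15 00:00:36.594 [DEBUG] http.server: Timeout waitin░
2024-01-15 00:00:37.732 [INFO] queue.consumer: Memory usage░
2024-01-15 00:00:39.187 [INFO] worker.main: Authentication ░
2024-01-15 00:00:43.039 [INFO] db.pool: Worker thread start░
2024-01-15 00:00:45.205 [INFO] cache.redis: Backup complete░
                                                           ░
                                                           ░
                                                           ░
                                                           ░
                                                           ▼


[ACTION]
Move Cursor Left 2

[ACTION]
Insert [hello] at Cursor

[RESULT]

hello█024-01-15 00:00:00.288 [INFO] worker.main: Socket con▲
2024-01-15 00:00:04.438 [INFO] auth.jwt: Index rebuild in p█
2024-01-15 00:00:08.099 [INFO] http.server: SSL certificate░
2024-01-15 00:00:09.258 [INFO] http.server: Queue depth exc░
2024-01-15 00:00:14.911 [ERROR] queue.consumer: Socket conn░
2024-01-15 00:00:14.307 [ERROR] api.handler: Socket connect░
2024-01-15 00:00:18.504 [ERROR] api.handler: Garbage collec░
2024-01-15 00:00:23.677 [DEBUG] auth.jwt: Configuration loa░
2024-01-15 00:00:26.989 [DEBUG] api.handler: Garbage collec░
2024-01-15 00:00:29.693 [INFO] cache.redis: Heartbeat recei░
2024-01-15 00:00:30.647 [ERROR] worker.main: SSL certificat░
2024-01-15 00:00:31.276 [INFO] worker.main: Cache hit for k░
2024-01-15 00:00:36.594 [DEBUG] http.server: Timeout waitin░
2024-01-15 00:00:37.732 [INFO] queue.consumer: Memory usage░
2024-01-15 00:00:39.187 [INFO] worker.main: Authentication ░
2024-01-15 00:00:43.039 [INFO] db.pool: Worker thread start░
2024-01-15 00:00:45.205 [INFO] cache.redis: Backup complete░
                                                           ░
                                                           ░
                                                           ░
                                                           ░
                                                           ▼
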